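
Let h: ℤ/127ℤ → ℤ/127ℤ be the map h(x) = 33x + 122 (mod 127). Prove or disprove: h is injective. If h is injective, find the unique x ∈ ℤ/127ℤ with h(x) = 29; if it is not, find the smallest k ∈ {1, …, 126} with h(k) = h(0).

Suppose h(s) = h(t) in ℤ/127ℤ. Then 33s + 122 ≡ 33t + 122 (mod 127), therefore 33(s − t) ≡ 0 (mod 127).
Since gcd(33, 127) = 1, 33 is invertible modulo 127, hence s − t ≡ 0 (mod 127), i.e. s = t.
Hence h is injective.
We now compute 33⁻¹ mod 127 explicitly. Euclid's algorithm: 127 = 3·33 + 28, 33 = 1·28 + 5, 28 = 5·5 + 3, 5 = 1·3 + 2, 3 = 1·2 + 1; back-substituting gives 1 = 77·33 − 20·127, so 33⁻¹ ≡ 77 (mod 127).
Since h is injective, we compute h⁻¹(29): solve 33x + 122 ≡ 29 (mod 127), i.e. 33x ≡ 34 (mod 127).
Multiplying by 33⁻¹ = 77 gives x ≡ 77·34 = 2618 = 20·127 + 78 ≡ 78 (mod 127).
Check: h(78) = 33·78 + 122 = 2696 = 21·127 + 29 ≡ 29 (mod 127).

78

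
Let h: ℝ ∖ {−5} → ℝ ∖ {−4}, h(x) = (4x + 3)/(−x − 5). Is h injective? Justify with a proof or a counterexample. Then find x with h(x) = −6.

-27/2

Suppose h(a) = h(b). Cross-multiplying: (4a + 3)(−b − 5) = (4b + 3)(−a − 5).
Expanding both sides and cancelling the symmetric terms leaves −17·(a − b) = 0. Since −17 ≠ 0, a = b. Therefore h is injective.
Solving h(x) = −6: cross-multiplying gives 4x + 3 = −6(−x − 5), which rearranges to −2x = 27, so x = −27/2.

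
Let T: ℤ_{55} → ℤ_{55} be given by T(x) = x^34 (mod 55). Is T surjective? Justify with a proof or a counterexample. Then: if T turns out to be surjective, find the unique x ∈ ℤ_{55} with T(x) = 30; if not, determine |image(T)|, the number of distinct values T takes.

18

T(3): Repeated squaring mod 55: 3^1 ≡ 3, 3^2 ≡ 3² = 9, 3^4 ≡ 9² = 81 ≡ 26, 3^8 ≡ 26² = 676 ≡ 16, 3^16 ≡ 16² = 256 ≡ 36, 3^32 ≡ 36² = 1296 ≡ 31. Since 34 = 32 + 2, 3^34 ≡ 31·9: 31·9 = 279 ≡ 4. So 3^34 ≡ 4 (mod 55).
T(8): Repeated squaring mod 55: 8^1 ≡ 8, 8^2 ≡ 8² = 64 ≡ 9, 8^4 ≡ 9² = 81 ≡ 26, 8^8 ≡ 26² = 676 ≡ 16, 8^16 ≡ 16² = 256 ≡ 36, 8^32 ≡ 36² = 1296 ≡ 31. Since 34 = 32 + 2, 8^34 ≡ 31·9: 31·9 = 279 ≡ 4. So 8^34 ≡ 4 (mod 55).
So T(3) = T(8) = 4 while 3 ≠ 8, hence T is not injective.
A non-injective map from the 55-element set ℤ_{55} to itself takes at most 54 distinct values, so it cannot be surjective. Therefore T is not surjective.
Since T is not surjective, we determine |image(T)|. Computing x^34 mod 55 for each x (by repeated squaring, reducing mod 55 at every step), the values T(0), T(1), …, T(54) are: 0, 1, 49, 4, 36, 20, 31, 14, 4, 16, 45, 11, 34, 49, 26, 25, 31, 9, 14, 26, 5, 1, 44, 34, 16, 15, 36, 9, 9, 36, 15, 16, 34, 44, 1, 5, 26, 14, 9, 31, 25, 26, 49, 34, 11, 45, 16, 4, 14, 31, 20, 36, 4, 49, 1.
The distinct values are {0, 1, 4, 5, 9, 11, 14, 15, 16, 20, 25, 26, 31, 34, 36, 44, 45, 49}; there are 18 of them.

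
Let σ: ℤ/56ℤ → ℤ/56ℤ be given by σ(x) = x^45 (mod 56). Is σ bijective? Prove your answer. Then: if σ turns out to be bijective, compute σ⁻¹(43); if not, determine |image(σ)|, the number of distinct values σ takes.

15

σ(2): Repeated squaring mod 56: 2^1 ≡ 2, 2^2 ≡ 2² = 4, 2^4 ≡ 4² = 16, 2^8 ≡ 16² = 256 ≡ 32, 2^16 ≡ 32² = 1024 ≡ 16, 2^32 ≡ 16² = 256 ≡ 32. Since 45 = 32 + 8 + 4 + 1, 2^45 ≡ 32·32·16·2: 32·32 = 1024 ≡ 16, then 16·16 = 256 ≡ 32, then 32·2 = 64 ≡ 8. So 2^45 ≡ 8 (mod 56).
σ(4): Repeated squaring mod 56: 4^1 ≡ 4, 4^2 ≡ 4² = 16, 4^4 ≡ 16² = 256 ≡ 32, 4^8 ≡ 32² = 1024 ≡ 16, 4^16 ≡ 16² = 256 ≡ 32, 4^32 ≡ 32² = 1024 ≡ 16. Since 45 = 32 + 8 + 4 + 1, 4^45 ≡ 16·16·32·4: 16·16 = 256 ≡ 32, then 32·32 = 1024 ≡ 16, then 16·4 = 64 ≡ 8. So 4^45 ≡ 8 (mod 56).
So σ(2) = σ(4) = 8 while 2 ≠ 4, therefore σ is not injective, hence not bijective.
Since σ is not bijective, we determine |image(σ)|. Computing x^45 mod 56 for each x (by repeated squaring, reducing mod 56 at every step), the values σ(0), σ(1), …, σ(55) are: 0, 1, 8, 27, 8, 13, 48, 7, 8, 1, 48, 43, 48, 13, 0, 15, 8, 41, 8, 27, 48, 21, 8, 15, 48, 1, 48, 27, 0, 29, 8, 55, 8, 41, 48, 35, 8, 29, 48, 15, 48, 41, 0, 43, 8, 13, 8, 55, 48, 49, 8, 43, 48, 29, 48, 55.
The distinct values are {0, 1, 7, 8, 13, 15, 21, 27, 29, 35, 41, 43, 48, 49, 55}; there are 15 of them.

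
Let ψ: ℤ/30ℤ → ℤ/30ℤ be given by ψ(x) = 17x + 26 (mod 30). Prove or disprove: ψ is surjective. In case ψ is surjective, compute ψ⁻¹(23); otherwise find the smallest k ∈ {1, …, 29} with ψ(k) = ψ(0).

21

By definition, ψ is surjective if every y in the codomain equals ψ(x) for some x in the domain.
Since gcd(17, 30) = 1, 17 is invertible modulo 30. Euclid's algorithm: 30 = 1·17 + 13, 17 = 1·13 + 4, 13 = 3·4 + 1; back-substituting gives 1 = 23·17 − 13·30, so 17⁻¹ ≡ 23 (mod 30).
Then y ↦ 23(y − 26) is a two-sided inverse to ψ, so every y ∈ ℤ/30ℤ has a preimage.
Hence ψ is surjective.
Since ψ is surjective, we find ψ⁻¹(23): we need 17x ≡ 23 − 26 ≡ 27 (mod 30). Using 17⁻¹ = 23: x ≡ 23·27 = 621 = 20·30 + 21, so x = 21.
Check: ψ(21) = 17·21 + 26 = 383 = 12·30 + 23 ≡ 23 (mod 30).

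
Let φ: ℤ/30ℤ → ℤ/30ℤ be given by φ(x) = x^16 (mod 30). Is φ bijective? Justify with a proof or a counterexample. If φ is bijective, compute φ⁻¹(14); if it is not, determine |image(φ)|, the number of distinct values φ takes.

φ(2): Repeated squaring mod 30: 2^1 ≡ 2, 2^2 ≡ 2² = 4, 2^4 ≡ 4² = 16, 2^8 ≡ 16² = 256 ≡ 16, 2^16 ≡ 16² = 256 ≡ 16. So 2^16 ≡ 16 (mod 30).
φ(4): Repeated squaring mod 30: 4^1 ≡ 4, 4^2 ≡ 4² = 16, 4^4 ≡ 16² = 256 ≡ 16, 4^8 ≡ 16² = 256 ≡ 16, 4^16 ≡ 16² = 256 ≡ 16. So 4^16 ≡ 16 (mod 30).
So φ(2) = φ(4) = 16 while 2 ≠ 4, hence φ is not injective, hence not bijective.
Since φ is not bijective, we determine |image(φ)|. Computing x^16 mod 30 for each x (by repeated squaring, reducing mod 30 at every step), the values φ(0), φ(1), …, φ(29) are: 0, 1, 16, 21, 16, 25, 6, 1, 16, 21, 10, 1, 6, 1, 16, 15, 16, 1, 6, 1, 10, 21, 16, 1, 6, 25, 16, 21, 16, 1.
The distinct values are {0, 1, 6, 10, 15, 16, 21, 25}; there are 8 of them.

8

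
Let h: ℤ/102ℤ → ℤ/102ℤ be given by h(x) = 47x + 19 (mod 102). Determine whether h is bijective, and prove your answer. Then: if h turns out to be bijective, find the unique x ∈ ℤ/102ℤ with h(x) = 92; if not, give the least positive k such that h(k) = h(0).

71

If h(s) = h(t), then 47s ≡ 47t (mod 102). Because gcd(47, 102) = 1, we may cancel 47 to get s ≡ t (mod 102).
We now compute 47⁻¹ mod 102 explicitly. Euclid's algorithm: 102 = 2·47 + 8, 47 = 5·8 + 7, 8 = 1·7 + 1; back-substituting gives 1 = 89·47 − 41·102, so 47⁻¹ ≡ 89 (mod 102).
Then y ↦ 89(y − 19) is a two-sided inverse to h, so every y ∈ ℤ/102ℤ has a preimage.
Hence h is bijective.
Since h is bijective, we compute h⁻¹(92): solve 47x + 19 ≡ 92 (mod 102), i.e. 47x ≡ 73 (mod 102).
Multiplying by 47⁻¹ = 89 gives x ≡ 89·73 = 6497 = 63·102 + 71 ≡ 71 (mod 102).
Check: h(71) = 47·71 + 19 = 3356 = 32·102 + 92 ≡ 92 (mod 102).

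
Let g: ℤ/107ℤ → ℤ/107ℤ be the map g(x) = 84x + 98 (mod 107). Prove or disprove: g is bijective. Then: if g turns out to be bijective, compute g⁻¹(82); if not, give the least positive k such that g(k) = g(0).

Recall that g is injective if g(a) = g(b) implies a = b.
Suppose g(a) = g(b) in ℤ/107ℤ. Then 84a + 98 ≡ 84b + 98 (mod 107), so 84(a − b) ≡ 0 (mod 107).
Since gcd(84, 107) = 1, 84 is invertible modulo 107, so a − b ≡ 0 (mod 107), i.e. a = b.
We now compute 84⁻¹ mod 107 explicitly. Euclid's algorithm: 107 = 1·84 + 23, 84 = 3·23 + 15, 23 = 1·15 + 8, 15 = 1·8 + 7, 8 = 1·7 + 1; back-substituting gives 1 = 93·84 − 73·107, so 84⁻¹ ≡ 93 (mod 107).
Then y ↦ 93(y − 98) is a two-sided inverse to g, so every y ∈ ℤ/107ℤ has a preimage.
So g is bijective.
Since g is bijective, we find g⁻¹(82): we need 84x ≡ 82 − 98 ≡ 91 (mod 107). Using 84⁻¹ = 93: x ≡ 93·91 = 8463 = 79·107 + 10, so x = 10.
Check: g(10) = 84·10 + 98 = 938 = 8·107 + 82 ≡ 82 (mod 107).

10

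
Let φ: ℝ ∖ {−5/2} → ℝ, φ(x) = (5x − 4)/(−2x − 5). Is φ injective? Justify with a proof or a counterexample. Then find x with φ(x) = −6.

Suppose φ(s) = φ(t). Cross-multiplying: (5s − 4)(−2t − 5) = (5t − 4)(−2s − 5).
Expanding both sides and cancelling the symmetric terms leaves −33·(s − t) = 0. Since −33 ≠ 0, s = t. Therefore φ is injective.
Solving φ(x) = −6: cross-multiplying gives 5x − 4 = −6(−2x − 5), which rearranges to −7x = 34, so x = −34/7.

-34/7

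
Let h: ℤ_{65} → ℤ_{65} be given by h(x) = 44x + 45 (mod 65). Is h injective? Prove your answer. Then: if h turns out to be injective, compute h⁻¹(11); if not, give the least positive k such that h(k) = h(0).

Suppose h(a) = h(b) in ℤ_{65}. Then 44a + 45 ≡ 44b + 45 (mod 65), therefore 44(a − b) ≡ 0 (mod 65).
Since gcd(44, 65) = 1, 44 is invertible modulo 65, hence a − b ≡ 0 (mod 65), i.e. a = b.
So h is injective.
We now compute 44⁻¹ mod 65 explicitly. Euclid's algorithm: 65 = 1·44 + 21, 44 = 2·21 + 2, 21 = 10·2 + 1; back-substituting gives 1 = 34·44 − 23·65, so 44⁻¹ ≡ 34 (mod 65).
Since h is injective, we compute h⁻¹(11): solve 44x + 45 ≡ 11 (mod 65), i.e. 44x ≡ 31 (mod 65).
Multiplying by 44⁻¹ = 34 gives x ≡ 34·31 = 1054 = 16·65 + 14 ≡ 14 (mod 65).
Check: h(14) = 44·14 + 45 = 661 = 10·65 + 11 ≡ 11 (mod 65).

14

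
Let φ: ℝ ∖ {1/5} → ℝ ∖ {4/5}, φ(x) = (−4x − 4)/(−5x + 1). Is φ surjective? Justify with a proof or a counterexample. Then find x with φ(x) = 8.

For any y ≠ 4/5, solving y(−5x + 1) = −4x − 4 for x gives a well-defined x ≠ 1/5. So φ is surjective.
Solving φ(x) = 8: cross-multiplying gives −4x − 4 = 8(−5x + 1), which rearranges to 36x = 12, so x = 1/3.

1/3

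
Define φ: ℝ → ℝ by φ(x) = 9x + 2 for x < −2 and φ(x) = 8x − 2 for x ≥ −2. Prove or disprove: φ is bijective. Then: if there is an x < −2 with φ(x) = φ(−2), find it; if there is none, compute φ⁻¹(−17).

-20/9

Both pieces are strictly increasing (slopes 9 and 8), so each is injective on its own interval.
The left piece maps (−∞, −2) onto (−∞, −16); the right piece maps [−2, ∞) onto [−18, ∞).
These images overlap. In particular φ(−2) = −18 (right piece), and solving 9x + 2 = −18 on the left piece gives x = −20/9 < −2.
So φ(−20/9) = φ(−2) with −20/9 ≠ −2, and φ is not injective, hence not bijective. This x = −20/9 is the requested value below −2.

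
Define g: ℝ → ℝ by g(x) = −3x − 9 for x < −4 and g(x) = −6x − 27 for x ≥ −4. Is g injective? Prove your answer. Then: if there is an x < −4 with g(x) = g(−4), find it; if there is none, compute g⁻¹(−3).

-4

Both pieces are strictly decreasing (slopes −3 and −6), so each is injective on its own interval.
The left piece maps (−∞, −4) onto (3, ∞); the right piece maps [−4, ∞) onto (−∞, −3].
These images are disjoint, so no value is attained by both pieces. So g is injective.
Because the two images are disjoint, no x < −4 has g(x) = g(−4), so we compute g⁻¹(−3): −3 lies in (−∞, −3], so solve −6x − 27 = −3: x = (−3 + 27)/(−6) = −4.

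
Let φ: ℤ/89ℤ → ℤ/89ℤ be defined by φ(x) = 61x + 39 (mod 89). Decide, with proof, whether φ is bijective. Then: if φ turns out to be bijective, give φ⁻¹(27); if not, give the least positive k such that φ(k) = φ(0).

64

By definition, injectivity means: for all a, b in the domain, φ(a) = φ(b) implies a = b.
If φ(a) = φ(b), then 61a ≡ 61b (mod 89). Because gcd(61, 89) = 1, we may cancel 61 to get a ≡ b (mod 89).
We now compute 61⁻¹ mod 89 explicitly. Euclid's algorithm: 89 = 1·61 + 28, 61 = 2·28 + 5, 28 = 5·5 + 3, 5 = 1·3 + 2, 3 = 1·2 + 1; back-substituting gives 1 = 54·61 − 37·89, so 61⁻¹ ≡ 54 (mod 89).
For any y ∈ ℤ/89ℤ, x = 54(y − 39) mod 89 satisfies φ(x) = 61·54(y − 39) + 39 ≡ y (since 61·54 ≡ 1 mod 89). So every y has a preimage.
Hence φ is bijective.
Since φ is bijective, we find φ⁻¹(27): we need 61x ≡ 27 − 39 ≡ 77 (mod 89). Using 61⁻¹ = 54: x ≡ 54·77 = 4158 = 46·89 + 64, so x = 64.
Check: φ(64) = 61·64 + 39 = 3943 = 44·89 + 27 ≡ 27 (mod 89).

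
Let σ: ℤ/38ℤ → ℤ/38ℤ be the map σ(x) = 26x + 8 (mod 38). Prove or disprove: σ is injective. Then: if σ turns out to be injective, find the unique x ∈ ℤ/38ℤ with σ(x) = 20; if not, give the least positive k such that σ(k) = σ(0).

Recall: σ is injective when σ(x_1) = σ(x_2) forces x_1 = x_2.
We have gcd(26, 38) = 2 > 1. Taking x_1 = 0 and x_2 = 19: σ(0) = 8 and σ(19) = 26·19 + 8 = 502 ≡ 8 (mod 38).
So σ(0) = σ(19) while 0 ≠ 19, hence σ is not injective.
Since σ is not injective, we find the least positive k with σ(k) = σ(0): this means 26k ≡ 0 (mod 38), i.e. 38 ∣ 26k. Since gcd(26, 38) = 2, dividing through by 2 this holds exactly when 19 ∣ 13k, and as gcd(13, 19) = 1, exactly when 19 ∣ k.
The smallest positive such k is 19.

19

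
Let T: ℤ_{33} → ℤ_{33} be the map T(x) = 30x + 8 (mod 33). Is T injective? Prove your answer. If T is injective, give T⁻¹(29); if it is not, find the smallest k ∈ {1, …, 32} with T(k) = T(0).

11

Recall: T is injective when T(a) = T(b) forces a = b.
We have gcd(30, 33) = 3 > 1. Taking a = 0 and b = 11: T(0) = 8 and T(11) = 30·11 + 8 = 338 ≡ 8 (mod 33).
So T(0) = T(11) while 0 ≠ 11, hence T is not injective.
Since T is not injective, we find the least positive k with T(k) = T(0): this means 30k ≡ 0 (mod 33), i.e. 33 ∣ 30k. Since gcd(30, 33) = 3, dividing through by 3 this holds exactly when 11 ∣ 10k, and as gcd(10, 11) = 1, exactly when 11 ∣ k.
The smallest positive such k is 11.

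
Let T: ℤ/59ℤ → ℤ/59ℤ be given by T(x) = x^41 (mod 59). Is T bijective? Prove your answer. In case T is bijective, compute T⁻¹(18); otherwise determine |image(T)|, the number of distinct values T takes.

Since 59 is prime, the nonzero elements of ℤ/59ℤ form a cyclic group of order 58.
As gcd(41, 58) = 1, raising to the 41st power is a bijection on this group: if u^41 ≡ v^41 then (uv^{−1})^41 = 1, and the only element of order dividing gcd(41, 58) = 1 is 1, so u = v.
With T(0) = 0 this makes T injective on all of ℤ/59ℤ, hence bijective (finite equal-size domain and codomain). In particular T is bijective.
Since T is bijective, we find the preimage of 18. The inverse of x ↦ x^41 on (ℤ/59ℤ)^× is x ↦ x^17, because 41·17 = 697 = 12·58 + 1 ≡ 1 (mod 58) and x^{58} = 1 for x ≠ 0 (Fermat). So T⁻¹(18) = 18^17 mod 59.
Repeated squaring mod 59: 18^1 ≡ 18, 18^2 ≡ 18² = 324 ≡ 29, 18^4 ≡ 29² = 841 ≡ 15, 18^8 ≡ 15² = 225 ≡ 48, 18^16 ≡ 48² = 2304 ≡ 3. Since 17 = 16 + 1, 18^17 ≡ 3·18: 3·18 = 54. So 18^17 ≡ 54 (mod 59).
Hence T⁻¹(18) = 54.

54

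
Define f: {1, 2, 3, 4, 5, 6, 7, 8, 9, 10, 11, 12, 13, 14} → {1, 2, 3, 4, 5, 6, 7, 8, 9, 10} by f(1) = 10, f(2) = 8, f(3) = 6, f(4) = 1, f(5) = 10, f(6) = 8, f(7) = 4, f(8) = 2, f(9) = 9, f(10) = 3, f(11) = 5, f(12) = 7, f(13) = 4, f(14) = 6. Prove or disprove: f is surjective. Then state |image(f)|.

Every element of the codomain has a preimage: 1 = f(4), 2 = f(8), 3 = f(10), 4 = f(7), 5 = f(11), 6 = f(3), 7 = f(12), 8 = f(2), 9 = f(9), 10 = f(1).
Hence f is surjective.
The image of f is {1, 2, 3, 4, 5, 6, 7, 8, 9, 10}, which has 10 elements.

10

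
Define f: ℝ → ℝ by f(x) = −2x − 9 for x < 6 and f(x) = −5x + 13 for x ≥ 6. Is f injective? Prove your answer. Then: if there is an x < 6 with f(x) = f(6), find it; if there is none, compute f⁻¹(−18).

4

Both pieces are strictly decreasing (slopes −2 and −5), so each is injective on its own interval.
The left piece maps (−∞, 6) onto (−21, ∞); the right piece maps [6, ∞) onto (−∞, −17].
These images overlap. In particular f(6) = −17 (right piece), and solving −2x − 9 = −17 on the left piece gives x = 4 < 6.
So f(4) = f(6) with 4 ≠ 6, and f is not injective. This x = 4 is the requested value below 6.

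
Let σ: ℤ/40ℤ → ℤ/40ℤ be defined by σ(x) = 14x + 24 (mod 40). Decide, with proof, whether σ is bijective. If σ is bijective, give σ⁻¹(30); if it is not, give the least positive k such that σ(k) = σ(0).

Recall that σ is injective if σ(x_1) = σ(x_2) implies x_1 = x_2.
We have gcd(14, 40) = 2 > 1. Taking x_1 = 0 and x_2 = 20: σ(0) = 24 and σ(20) = 14·20 + 24 = 304 ≡ 24 (mod 40).
So σ(0) = σ(20) while 0 ≠ 20, hence σ is not injective, hence not bijective.
Since σ is not bijective, we find the least positive k with σ(k) = σ(0): this means 14k ≡ 0 (mod 40), i.e. 40 ∣ 14k. Since gcd(14, 40) = 2, dividing through by 2 this holds exactly when 20 ∣ 7k, and as gcd(7, 20) = 1, exactly when 20 ∣ k.
The smallest positive such k is 20.

20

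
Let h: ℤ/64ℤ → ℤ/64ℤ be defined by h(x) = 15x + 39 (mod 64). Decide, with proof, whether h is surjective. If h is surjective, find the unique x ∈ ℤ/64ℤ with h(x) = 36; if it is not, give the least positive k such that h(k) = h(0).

51

Since gcd(15, 64) = 1, 15 is invertible modulo 64. Euclid's algorithm: 64 = 4·15 + 4, 15 = 3·4 + 3, 4 = 1·3 + 1; back-substituting gives 1 = 47·15 − 11·64, so 15⁻¹ ≡ 47 (mod 64).
For any y ∈ ℤ/64ℤ, x = 47(y − 39) mod 64 satisfies h(x) = 15·47(y − 39) + 39 ≡ y (since 15·47 ≡ 1 mod 64). So every y has a preimage.
Hence h is surjective.
Since h is surjective, we compute h⁻¹(36): solve 15x + 39 ≡ 36 (mod 64), i.e. 15x ≡ 61 (mod 64).
Multiplying by 15⁻¹ = 47 gives x ≡ 47·61 = 2867 = 44·64 + 51 ≡ 51 (mod 64).
Check: h(51) = 15·51 + 39 = 804 = 12·64 + 36 ≡ 36 (mod 64).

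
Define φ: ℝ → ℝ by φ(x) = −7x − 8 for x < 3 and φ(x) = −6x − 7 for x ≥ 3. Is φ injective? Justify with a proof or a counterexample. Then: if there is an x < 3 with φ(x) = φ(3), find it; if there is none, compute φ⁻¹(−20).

17/7

Both pieces are strictly decreasing (slopes −7 and −6), so each is injective on its own interval.
The left piece maps (−∞, 3) onto (−29, ∞); the right piece maps [3, ∞) onto (−∞, −25].
These images overlap. In particular φ(3) = −25 (right piece), and solving −7x − 8 = −25 on the left piece gives x = 17/7 < 3.
So φ(17/7) = φ(3) with 17/7 ≠ 3, and φ is not injective. This x = 17/7 is the requested value below 3.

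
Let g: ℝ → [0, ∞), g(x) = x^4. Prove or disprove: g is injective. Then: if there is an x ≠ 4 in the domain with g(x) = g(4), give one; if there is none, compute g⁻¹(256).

-4

g(4) = 256 = (−4)^4 = g(−4) (since 4 is even), with 4 ≠ −4. So g is not injective.
For the follow-up, such an x exists: taking x = −4 ∈ ℝ gives g(−4) = 256 = g(4) with −4 ≠ 4.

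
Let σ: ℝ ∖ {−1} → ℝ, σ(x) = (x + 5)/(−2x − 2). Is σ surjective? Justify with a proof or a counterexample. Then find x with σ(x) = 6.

-17/13

If σ(x) = −1/2, cross-multiplying gives −2(x + 5) = 1(−2x − 2), which simplifies to −10 = −2 — false.  So −1/2 has no preimage and σ is not surjective.
Solving σ(x) = 6: cross-multiplying gives x + 5 = 6(−2x − 2), which rearranges to 13x = −17, so x = −17/13.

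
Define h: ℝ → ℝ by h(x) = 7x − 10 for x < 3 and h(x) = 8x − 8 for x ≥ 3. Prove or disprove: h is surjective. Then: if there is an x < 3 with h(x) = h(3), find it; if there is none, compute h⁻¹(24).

4

Both pieces are strictly increasing (slopes 7 and 8), so each is injective on its own interval.
The left piece maps (−∞, 3) onto (−∞, 11); the right piece maps [3, ∞) onto [16, ∞).
The union (−∞, 11) ∪ [16, ∞) omits the interval between 11 and 16; in particular 11 has no preimage. So h is not surjective.
Because the two images are disjoint, no x < 3 has h(x) = h(3), so we compute h⁻¹(24): 24 lies in [16, ∞), so solve 8x − 8 = 24: x = (24 + 8)/8 = 4.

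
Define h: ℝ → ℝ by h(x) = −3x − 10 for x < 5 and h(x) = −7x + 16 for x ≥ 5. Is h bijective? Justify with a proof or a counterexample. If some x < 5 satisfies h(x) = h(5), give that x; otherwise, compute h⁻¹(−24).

3

Both pieces are strictly decreasing (slopes −3 and −7), so each is injective on its own interval.
The left piece maps (−∞, 5) onto (−25, ∞); the right piece maps [5, ∞) onto (−∞, −19].
These images overlap. In particular h(5) = −19 (right piece), and solving −3x − 10 = −19 on the left piece gives x = 3 < 5.
So h(3) = h(5) with 3 ≠ 5, and h is not injective, hence not bijective. This x = 3 is the requested value below 5.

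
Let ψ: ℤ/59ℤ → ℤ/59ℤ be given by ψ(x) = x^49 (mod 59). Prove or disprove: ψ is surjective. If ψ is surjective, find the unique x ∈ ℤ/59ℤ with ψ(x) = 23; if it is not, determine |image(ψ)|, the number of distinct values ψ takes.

Since 59 is prime, the nonzero elements of ℤ/59ℤ form a cyclic group of order 58.
As gcd(49, 58) = 1, raising to the 49th power is a bijection on this group: if a^49 ≡ b^49 then (ab^{−1})^49 = 1, and the only element of order dividing gcd(49, 58) = 1 is 1, so a = b.
With ψ(0) = 0 this makes ψ injective on all of ℤ/59ℤ, hence bijective (finite equal-size domain and codomain). In particular ψ is surjective.
Since ψ is surjective, we find the preimage of 23. The inverse of x ↦ x^49 on (ℤ/59ℤ)^× is x ↦ x^45, because 49·45 = 2205 = 38·58 + 1 ≡ 1 (mod 58) and x^{58} = 1 for x ≠ 0 (Fermat). So ψ⁻¹(23) = 23^45 mod 59.
Repeated squaring mod 59: 23^1 ≡ 23, 23^2 ≡ 23² = 529 ≡ 57, 23^4 ≡ 57² = 3249 ≡ 4, 23^8 ≡ 4² = 16, 23^16 ≡ 16² = 256 ≡ 20, 23^32 ≡ 20² = 400 ≡ 46. Since 45 = 32 + 8 + 4 + 1, 23^45 ≡ 46·16·4·23: 46·16 = 736 ≡ 28, then 28·4 = 112 ≡ 53, then 53·23 = 1219 ≡ 39. So 23^45 ≡ 39 (mod 59).
Hence ψ⁻¹(23) = 39.

39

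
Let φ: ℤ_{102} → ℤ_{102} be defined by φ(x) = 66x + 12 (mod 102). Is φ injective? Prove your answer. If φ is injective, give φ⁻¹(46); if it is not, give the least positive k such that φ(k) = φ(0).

We have gcd(66, 102) = 6 > 1. Taking s = 0 and t = 17: φ(0) = 12 and φ(17) = 66·17 + 12 = 1134 ≡ 12 (mod 102).
So φ(0) = φ(17) while 0 ≠ 17, hence φ is not injective.
Since φ is not injective, we find the least positive k with φ(k) = φ(0): this means 66k ≡ 0 (mod 102), i.e. 102 ∣ 66k. Since gcd(66, 102) = 6, dividing through by 6 this holds exactly when 17 ∣ 11k, and as gcd(11, 17) = 1, exactly when 17 ∣ k.
The smallest positive such k is 17.

17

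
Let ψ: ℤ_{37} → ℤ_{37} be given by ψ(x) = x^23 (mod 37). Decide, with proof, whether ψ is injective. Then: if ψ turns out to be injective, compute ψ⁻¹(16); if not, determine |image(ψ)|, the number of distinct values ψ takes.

34

Since 37 is prime, the nonzero elements of ℤ_{37} form a cyclic group of order 36.
As gcd(23, 36) = 1, raising to the 23rd power is a bijection on this group: if a^23 ≡ b^23 then (ab^{−1})^23 = 1, and the only element of order dividing gcd(23, 36) = 1 is 1, so a = b.
With ψ(0) = 0 this makes ψ injective on all of ℤ_{37}, hence bijective (finite equal-size domain and codomain). In particular ψ is injective.
Since ψ is injective, we find the preimage of 16. The inverse of x ↦ x^23 on (ℤ_{37})^× is x ↦ x^11, because 23·11 = 253 = 7·36 + 1 ≡ 1 (mod 36) and x^{36} = 1 for x ≠ 0 (Fermat). So ψ⁻¹(16) = 16^11 mod 37.
Repeated squaring mod 37: 16^1 ≡ 16, 16^2 ≡ 16² = 256 ≡ 34, 16^4 ≡ 34² = 1156 ≡ 9, 16^8 ≡ 9² = 81 ≡ 7. Since 11 = 8 + 2 + 1, 16^11 ≡ 7·34·16: 7·34 = 238 ≡ 16, then 16·16 = 256 ≡ 34. So 16^11 ≡ 34 (mod 37).
Hence ψ⁻¹(16) = 34.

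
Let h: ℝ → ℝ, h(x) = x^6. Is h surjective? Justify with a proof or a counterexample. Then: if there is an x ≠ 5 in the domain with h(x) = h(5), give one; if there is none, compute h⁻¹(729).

-5

Since 6 is even, x^6 ≥ 0 for all x ∈ ℝ, so −1 ∈ ℝ has no preimage. So h is not surjective.
For the follow-up, such an x exists: taking x = −5 ∈ ℝ gives h(−5) = 15625 = h(5) with −5 ≠ 5.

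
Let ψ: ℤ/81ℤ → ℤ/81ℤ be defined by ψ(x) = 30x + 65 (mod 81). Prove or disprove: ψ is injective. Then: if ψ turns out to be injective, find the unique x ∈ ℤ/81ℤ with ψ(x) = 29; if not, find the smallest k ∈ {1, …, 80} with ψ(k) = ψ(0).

We have gcd(30, 81) = 3 > 1. Taking u = 0 and v = 27: ψ(0) = 65 and ψ(27) = 30·27 + 65 = 875 ≡ 65 (mod 81).
So ψ(0) = ψ(27) while 0 ≠ 27, thus ψ is not injective.
Since ψ is not injective, we find the least positive k with ψ(k) = ψ(0): this means 30k ≡ 0 (mod 81), i.e. 81 ∣ 30k. Since gcd(30, 81) = 3, dividing through by 3 this holds exactly when 27 ∣ 10k, and as gcd(10, 27) = 1, exactly when 27 ∣ k.
The smallest positive such k is 27.

27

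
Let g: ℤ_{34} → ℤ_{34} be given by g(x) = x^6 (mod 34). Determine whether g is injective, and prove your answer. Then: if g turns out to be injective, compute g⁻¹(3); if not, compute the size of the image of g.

18

g(16): Repeated squaring mod 34: 16^1 ≡ 16, 16^2 ≡ 16² = 256 ≡ 18, 16^4 ≡ 18² = 324 ≡ 18. Since 6 = 4 + 2, 16^6 ≡ 18·18: 18·18 = 324 ≡ 18. So 16^6 ≡ 18 (mod 34).
g(18): Repeated squaring mod 34: 18^1 ≡ 18, 18^2 ≡ 18² = 324 ≡ 18, 18^4 ≡ 18² = 324 ≡ 18. Since 6 = 4 + 2, 18^6 ≡ 18·18: 18·18 = 324 ≡ 18. So 18^6 ≡ 18 (mod 34).
So g(16) = g(18) = 18 while 16 ≠ 18, so g is not injective.
Since g is not injective, we determine |image(g)|. Computing x^6 mod 34 for each x (by repeated squaring, reducing mod 34 at every step), the values g(0), g(1), …, g(33) are: 0, 1, 30, 15, 16, 19, 8, 9, 4, 21, 26, 25, 2, 33, 32, 13, 18, 17, 18, 13, 32, 33, 2, 25, 26, 21, 4, 9, 8, 19, 16, 15, 30, 1.
The distinct values are {0, 1, 2, 4, 8, 9, 13, 15, 16, 17, 18, 19, 21, 25, 26, 30, 32, 33}; there are 18 of them.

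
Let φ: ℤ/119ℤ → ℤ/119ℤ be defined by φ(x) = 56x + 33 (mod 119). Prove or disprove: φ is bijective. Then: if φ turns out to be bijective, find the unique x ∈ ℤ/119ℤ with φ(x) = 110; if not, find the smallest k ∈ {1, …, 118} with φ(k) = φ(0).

By definition, φ is injective if φ(s) = φ(t) implies s = t.
We have gcd(56, 119) = 7 > 1. Taking s = 0 and t = 17: φ(0) = 33 and φ(17) = 56·17 + 33 = 985 ≡ 33 (mod 119).
So φ(0) = φ(17) while 0 ≠ 17, hence φ is not injective, hence not bijective.
Since φ is not bijective, we find the least positive k with φ(k) = φ(0): this means 56k ≡ 0 (mod 119), i.e. 119 ∣ 56k. Since gcd(56, 119) = 7, dividing through by 7 this holds exactly when 17 ∣ 8k, and as gcd(8, 17) = 1, exactly when 17 ∣ k.
The smallest positive such k is 17.

17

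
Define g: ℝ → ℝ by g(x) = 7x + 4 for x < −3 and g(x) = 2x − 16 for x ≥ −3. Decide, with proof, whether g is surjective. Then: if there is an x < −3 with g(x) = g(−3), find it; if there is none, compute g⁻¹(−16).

-26/7

Both pieces are strictly increasing (slopes 7 and 2), so each is injective on its own interval.
The left piece maps (−∞, −3) onto (−∞, −17); the right piece maps [−3, ∞) onto [−22, ∞).
The union (−∞, −17) ∪ [−22, ∞) covers ℝ, so g is surjective.
For the follow-up: the images overlap, so an x < −3 with g(x) = g(−3) exists. g(−3) = −22; solving 7x + 4 = −22 for x < −3 gives x = (−22 − 4)/7 = −26/7.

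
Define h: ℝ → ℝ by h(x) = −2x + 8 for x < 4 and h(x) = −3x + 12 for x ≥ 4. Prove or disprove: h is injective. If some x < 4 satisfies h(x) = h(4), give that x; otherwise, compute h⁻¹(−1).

Both pieces are strictly decreasing (slopes −2 and −3), so each is injective on its own interval.
The left piece maps (−∞, 4) onto (0, ∞); the right piece maps [4, ∞) onto (−∞, 0].
These images are disjoint, so no value is attained by both pieces. Thus h is injective.
Because the two images are disjoint, no x < 4 has h(x) = h(4), so we compute h⁻¹(−1): −1 lies in (−∞, 0], so solve −3x + 12 = −1: x = (−1 − 12)/(−3) = 13/3.

13/3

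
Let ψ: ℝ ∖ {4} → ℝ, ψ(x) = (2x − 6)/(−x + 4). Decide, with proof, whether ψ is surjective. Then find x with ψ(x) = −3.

6

If ψ(x) = −2, cross-multiplying gives −1(2x − 6) = 2(−x + 4), which simplifies to 6 = 8 — false.  So −2 has no preimage and ψ is not surjective.
Solving ψ(x) = −3: cross-multiplying gives 2x − 6 = −3(−x + 4), which rearranges to −1x = −6, so x = 6.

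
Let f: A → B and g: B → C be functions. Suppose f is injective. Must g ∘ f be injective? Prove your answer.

No. Take A = B = C = {0, 1}, f = identity (injective), and g(x) = 0 for every x.
Then (g ∘ f)(0) = 0 = (g ∘ f)(1) with 0 ≠ 1, so g ∘ f is not injective.

not injective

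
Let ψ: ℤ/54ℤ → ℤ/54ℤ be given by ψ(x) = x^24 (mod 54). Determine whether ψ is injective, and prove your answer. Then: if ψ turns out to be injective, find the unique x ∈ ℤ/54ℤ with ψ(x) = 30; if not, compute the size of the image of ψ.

8

ψ(0) = 0^24 = 0.
ψ(6): Repeated squaring mod 54: 6^1 ≡ 6, 6^2 ≡ 6² = 36, 6^4 ≡ 36² = 1296 ≡ 0, 6^8 ≡ 0² = 0, 6^16 ≡ 0² = 0. Since 24 = 16 + 8, 6^24 ≡ 0·0: 0·0 = 0. So 6^24 ≡ 0 (mod 54).
So ψ(0) = ψ(6) = 0 while 0 ≠ 6, therefore ψ is not injective.
Since ψ is not injective, we determine |image(ψ)|. Computing x^24 mod 54 for each x (by repeated squaring, reducing mod 54 at every step), the values ψ(0), ψ(1), …, ψ(53) are: 0, 1, 10, 27, 46, 19, 0, 37, 28, 27, 28, 37, 0, 19, 46, 27, 10, 1, 0, 1, 10, 27, 46, 19, 0, 37, 28, 27, 28, 37, 0, 19, 46, 27, 10, 1, 0, 1, 10, 27, 46, 19, 0, 37, 28, 27, 28, 37, 0, 19, 46, 27, 10, 1.
The distinct values are {0, 1, 10, 19, 27, 28, 37, 46}; there are 8 of them.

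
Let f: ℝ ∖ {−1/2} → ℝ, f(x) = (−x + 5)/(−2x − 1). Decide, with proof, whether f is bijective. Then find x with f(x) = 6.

If f(x) = 1/2, cross-multiplying gives −2(−x + 5) = −1(−2x − 1), which simplifies to −10 = 1 — false.  So 1/2 has no preimage and f is not surjective.
Therefore f is not bijective.
Solving f(x) = 6: cross-multiplying gives −x + 5 = 6(−2x − 1), which rearranges to 11x = −11, so x = −1.

-1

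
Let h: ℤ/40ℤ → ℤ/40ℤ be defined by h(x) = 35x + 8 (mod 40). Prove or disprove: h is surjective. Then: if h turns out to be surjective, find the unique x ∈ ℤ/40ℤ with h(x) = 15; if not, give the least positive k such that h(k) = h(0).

8

Recall: h is surjective if every y in the codomain equals h(x) for some x in the domain.
Since gcd(35, 40) = 5, we have 35x ≡ 0 (mod 5) for all x, so h(x) ≡ 3 (mod 5).
But 0 ≢ 3 (mod 5), so 0 ∈ ℤ/40ℤ has no preimage. So h is not surjective.
Since h is not surjective, we find the least positive k with h(k) = h(0): this means 35k ≡ 0 (mod 40), i.e. 40 ∣ 35k. Since gcd(35, 40) = 5, dividing through by 5 this holds exactly when 8 ∣ 7k, and as gcd(7, 8) = 1, exactly when 8 ∣ k.
The smallest positive such k is 8.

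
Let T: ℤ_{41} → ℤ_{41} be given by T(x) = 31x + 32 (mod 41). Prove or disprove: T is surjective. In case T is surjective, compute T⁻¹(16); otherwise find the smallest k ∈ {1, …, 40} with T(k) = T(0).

Since gcd(31, 41) = 1, 31 is invertible modulo 41. Euclid's algorithm: 41 = 1·31 + 10, 31 = 3·10 + 1; back-substituting gives 1 = 4·31 − 3·41, so 31⁻¹ ≡ 4 (mod 41).
Then y ↦ 4(y − 32) is a two-sided inverse to T, so every y ∈ ℤ_{41} has a preimage.
Therefore T is surjective.
Since T is surjective, we find T⁻¹(16): we need 31x ≡ 16 − 32 ≡ 25 (mod 41). Using 31⁻¹ = 4: x ≡ 4·25 = 100 = 2·41 + 18, so x = 18.
Check: T(18) = 31·18 + 32 = 590 = 14·41 + 16 ≡ 16 (mod 41).

18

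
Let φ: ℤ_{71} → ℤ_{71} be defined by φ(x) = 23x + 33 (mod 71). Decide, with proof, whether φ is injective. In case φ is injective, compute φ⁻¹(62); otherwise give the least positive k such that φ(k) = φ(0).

63

If φ(s) = φ(t), then 23s ≡ 23t (mod 71). Because gcd(23, 71) = 1, we may cancel 23 to get s ≡ t (mod 71).
Hence φ is injective.
We now compute 23⁻¹ mod 71 explicitly. Euclid's algorithm: 71 = 3·23 + 2, 23 = 11·2 + 1; back-substituting gives 1 = 34·23 − 11·71, so 23⁻¹ ≡ 34 (mod 71).
Since φ is injective, we compute φ⁻¹(62): solve 23x + 33 ≡ 62 (mod 71), i.e. 23x ≡ 29 (mod 71).
Multiplying by 23⁻¹ = 34 gives x ≡ 34·29 = 986 = 13·71 + 63 ≡ 63 (mod 71).
Check: φ(63) = 23·63 + 33 = 1482 = 20·71 + 62 ≡ 62 (mod 71).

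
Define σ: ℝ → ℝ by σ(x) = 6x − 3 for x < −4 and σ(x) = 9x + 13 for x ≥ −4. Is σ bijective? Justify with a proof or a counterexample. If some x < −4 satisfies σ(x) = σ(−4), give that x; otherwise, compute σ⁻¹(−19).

Both pieces are strictly increasing (slopes 6 and 9), so each is injective on its own interval.
The left piece maps (−∞, −4) onto (−∞, −27); the right piece maps [−4, ∞) onto [−23, ∞).
The images leave a gap (−27 has no preimage), so σ is not surjective, hence not bijective.
Because the two images are disjoint, no x < −4 has σ(x) = σ(−4), so we compute σ⁻¹(−19): −19 lies in [−23, ∞), so solve 9x + 13 = −19: x = (−19 − 13)/9 = −32/9.

-32/9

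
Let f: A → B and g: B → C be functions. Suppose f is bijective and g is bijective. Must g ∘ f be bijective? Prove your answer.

bijective

Injectivity: if g(f(a)) = g(f(b)) then f(a) = f(b) (g injective) so a = b (f injective).
Surjectivity: for c ∈ C pick b with g(b) = c, then a with f(a) = b; then (g ∘ f)(a) = c.
Thus g ∘ f is bijective.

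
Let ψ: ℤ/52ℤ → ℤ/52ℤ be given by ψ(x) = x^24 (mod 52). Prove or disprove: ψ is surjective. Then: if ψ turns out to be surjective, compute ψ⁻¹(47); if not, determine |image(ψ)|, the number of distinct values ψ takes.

ψ(1) = 1^24 = 1.
ψ(3): Repeated squaring mod 52: 3^1 ≡ 3, 3^2 ≡ 3² = 9, 3^4 ≡ 9² = 81 ≡ 29, 3^8 ≡ 29² = 841 ≡ 9, 3^16 ≡ 9² = 81 ≡ 29. Since 24 = 16 + 8, 3^24 ≡ 29·9: 29·9 = 261 ≡ 1. So 3^24 ≡ 1 (mod 52).
So ψ(1) = ψ(3) = 1 while 1 ≠ 3, therefore ψ is not injective.
A non-injective map from the 52-element set ℤ/52ℤ to itself takes at most 51 distinct values, so it cannot be surjective. Therefore ψ is not surjective.
Since ψ is not surjective, we determine |image(ψ)|. Computing x^24 mod 52 for each x (by repeated squaring, reducing mod 52 at every step), the values ψ(0), ψ(1), …, ψ(51) are: 0, 1, 40, 1, 40, 1, 40, 1, 40, 1, 40, 1, 40, 13, 40, 1, 40, 1, 40, 1, 40, 1, 40, 1, 40, 1, 0, 1, 40, 1, 40, 1, 40, 1, 40, 1, 40, 1, 40, 13, 40, 1, 40, 1, 40, 1, 40, 1, 40, 1, 40, 1.
The distinct values are {0, 1, 13, 40}; there are 4 of them.

4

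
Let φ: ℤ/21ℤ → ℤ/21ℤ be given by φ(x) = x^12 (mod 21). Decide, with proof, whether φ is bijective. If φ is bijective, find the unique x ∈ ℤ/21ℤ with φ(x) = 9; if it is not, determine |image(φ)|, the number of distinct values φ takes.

4

φ(1) = 1^12 = 1.
φ(2): Repeated squaring mod 21: 2^1 ≡ 2, 2^2 ≡ 2² = 4, 2^4 ≡ 4² = 16, 2^8 ≡ 16² = 256 ≡ 4. Since 12 = 8 + 4, 2^12 ≡ 4·16: 4·16 = 64 ≡ 1. So 2^12 ≡ 1 (mod 21).
So φ(1) = φ(2) = 1 while 1 ≠ 2, thus φ is not injective, hence not bijective.
Since φ is not bijective, we determine |image(φ)|. Computing x^12 mod 21 for each x (by repeated squaring, reducing mod 21 at every step), the values φ(0), φ(1), …, φ(20) are: 0, 1, 1, 15, 1, 1, 15, 7, 1, 15, 1, 1, 15, 1, 7, 15, 1, 1, 15, 1, 1.
The distinct values are {0, 1, 7, 15}; there are 4 of them.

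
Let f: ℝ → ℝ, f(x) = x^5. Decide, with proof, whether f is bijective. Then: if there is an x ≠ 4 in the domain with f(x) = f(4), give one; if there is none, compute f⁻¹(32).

On ℝ, x ↦ x^5 is strictly increasing (injective) and for any y ∈ ℝ the 5th root y^{1/5} lies in ℝ (surjective). So f is bijective.
Since x ↦ x^5 is strictly increasing on ℝ, it is injective there, so no x ≠ 4 in the domain has f(x) = f(4). We therefore compute f⁻¹(32) = 32^{1/5} = 2 (indeed 2^5 = 32).

2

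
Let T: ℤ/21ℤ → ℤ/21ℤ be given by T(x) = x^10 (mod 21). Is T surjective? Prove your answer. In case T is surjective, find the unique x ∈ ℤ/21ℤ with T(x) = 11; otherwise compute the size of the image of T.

T(2): Repeated squaring mod 21: 2^1 ≡ 2, 2^2 ≡ 2² = 4, 2^4 ≡ 4² = 16, 2^8 ≡ 16² = 256 ≡ 4. Since 10 = 8 + 2, 2^10 ≡ 4·4: 4·4 = 16. So 2^10 ≡ 16 (mod 21).
T(5): Repeated squaring mod 21: 5^1 ≡ 5, 5^2 ≡ 5² = 25 ≡ 4, 5^4 ≡ 4² = 16, 5^8 ≡ 16² = 256 ≡ 4. Since 10 = 8 + 2, 5^10 ≡ 4·4: 4·4 = 16. So 5^10 ≡ 16 (mod 21).
So T(2) = T(5) = 16 while 2 ≠ 5, therefore T is not injective.
A non-injective map from the 21-element set ℤ/21ℤ to itself takes at most 20 distinct values, so it cannot be surjective. Hence T is not surjective.
Since T is not surjective, we determine |image(T)|. Computing x^10 mod 21 for each x (by repeated squaring, reducing mod 21 at every step), the values T(0), T(1), …, T(20) are: 0, 1, 16, 18, 4, 16, 15, 7, 1, 9, 4, 4, 9, 1, 7, 15, 16, 4, 18, 16, 1.
The distinct values are {0, 1, 4, 7, 9, 15, 16, 18}; there are 8 of them.

8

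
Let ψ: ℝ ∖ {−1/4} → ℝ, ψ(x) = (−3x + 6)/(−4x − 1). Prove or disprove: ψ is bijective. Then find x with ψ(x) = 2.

-8/5

If ψ(x) = 3/4, cross-multiplying gives −4(−3x + 6) = −3(−4x − 1), which simplifies to −24 = 3 — false.  So 3/4 has no preimage and ψ is not surjective.
So ψ is not bijective.
Solving ψ(x) = 2: cross-multiplying gives −3x + 6 = 2(−4x − 1), which rearranges to 5x = −8, so x = −8/5.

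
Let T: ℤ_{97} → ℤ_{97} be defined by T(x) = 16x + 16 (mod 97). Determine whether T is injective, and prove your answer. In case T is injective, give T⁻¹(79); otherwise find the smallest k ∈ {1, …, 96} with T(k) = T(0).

If T(s) = T(t), then 16s ≡ 16t (mod 97). Because gcd(16, 97) = 1, we may cancel 16 to get s ≡ t (mod 97).
Hence T is injective.
We now compute 16⁻¹ mod 97 explicitly. Euclid's algorithm: 97 = 6·16 + 1; back-substituting gives 1 = 91·16 − 15·97, so 16⁻¹ ≡ 91 (mod 97).
Since T is injective, we find T⁻¹(79): we need 16x ≡ 79 − 16 ≡ 63 (mod 97). Using 16⁻¹ = 91: x ≡ 91·63 = 5733 = 59·97 + 10, so x = 10.
Check: T(10) = 16·10 + 16 = 176 = 1·97 + 79 ≡ 79 (mod 97).

10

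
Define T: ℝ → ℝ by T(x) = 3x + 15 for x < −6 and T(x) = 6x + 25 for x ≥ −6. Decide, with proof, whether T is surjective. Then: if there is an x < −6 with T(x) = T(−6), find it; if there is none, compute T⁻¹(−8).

Both pieces are strictly increasing (slopes 3 and 6), so each is injective on its own interval.
The left piece maps (−∞, −6) onto (−∞, −3); the right piece maps [−6, ∞) onto [−11, ∞).
The union (−∞, −3) ∪ [−11, ∞) covers ℝ, so T is surjective.
For the follow-up: the images overlap, so an x < −6 with T(x) = T(−6) exists. T(−6) = −11; solving 3x + 15 = −11 for x < −6 gives x = (−11 − 15)/3 = −26/3.

-26/3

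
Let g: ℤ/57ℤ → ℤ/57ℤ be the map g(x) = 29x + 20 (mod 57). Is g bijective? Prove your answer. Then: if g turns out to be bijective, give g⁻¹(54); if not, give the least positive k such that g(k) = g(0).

If g(u) = g(v), then 29u ≡ 29v (mod 57). Because gcd(29, 57) = 1, we may cancel 29 to get u ≡ v (mod 57).
We now compute 29⁻¹ mod 57 explicitly. Euclid's algorithm: 57 = 1·29 + 28, 29 = 1·28 + 1; back-substituting gives 1 = 2·29 − 1·57, so 29⁻¹ ≡ 2 (mod 57).
For any y ∈ ℤ/57ℤ, x = 2(y − 20) mod 57 satisfies g(x) = 29·2(y − 20) + 20 ≡ y (since 29·2 ≡ 1 mod 57). So every y has a preimage.
So g is bijective.
Since g is bijective, we compute g⁻¹(54): solve 29x + 20 ≡ 54 (mod 57), i.e. 29x ≡ 34 (mod 57).
Multiplying by 29⁻¹ = 2 gives x ≡ 2·34 = 68 = 1·57 + 11 ≡ 11 (mod 57).
Check: g(11) = 29·11 + 20 = 339 = 5·57 + 54 ≡ 54 (mod 57).

11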